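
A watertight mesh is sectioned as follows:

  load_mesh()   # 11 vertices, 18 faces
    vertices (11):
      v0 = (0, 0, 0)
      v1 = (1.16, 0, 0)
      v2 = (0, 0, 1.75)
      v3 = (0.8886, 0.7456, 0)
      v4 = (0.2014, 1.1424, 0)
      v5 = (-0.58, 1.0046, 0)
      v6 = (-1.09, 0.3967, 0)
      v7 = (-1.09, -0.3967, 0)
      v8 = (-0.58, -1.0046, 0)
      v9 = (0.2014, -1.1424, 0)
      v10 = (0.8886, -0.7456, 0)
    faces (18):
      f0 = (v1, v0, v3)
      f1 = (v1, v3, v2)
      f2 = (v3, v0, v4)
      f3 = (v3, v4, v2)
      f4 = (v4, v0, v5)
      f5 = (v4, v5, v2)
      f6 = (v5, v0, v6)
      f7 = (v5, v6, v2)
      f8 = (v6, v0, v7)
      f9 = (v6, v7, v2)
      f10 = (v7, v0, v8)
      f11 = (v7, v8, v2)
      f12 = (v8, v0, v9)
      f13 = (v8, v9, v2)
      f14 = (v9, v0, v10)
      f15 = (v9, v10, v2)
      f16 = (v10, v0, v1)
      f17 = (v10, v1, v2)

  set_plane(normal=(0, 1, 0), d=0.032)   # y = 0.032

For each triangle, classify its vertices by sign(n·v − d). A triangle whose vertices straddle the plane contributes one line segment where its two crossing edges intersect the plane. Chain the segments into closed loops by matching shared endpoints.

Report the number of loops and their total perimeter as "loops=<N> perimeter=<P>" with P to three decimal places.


Straddling triangles (10 of 18):
  (v1,v0,v3) [--+] → (0.0381373, 0.032, 0)–(1.14835, 0.032, 0)  len=1.1102
  (v1,v3,v2) [-+-] → (1.14835, 0.032, 0)–(0.0381373, 0.032, 1.67489)  len=2.0094
  (v3,v0,v4) [+-+] → (0.0381373, 0.032, 0)–(0.00564146, 0.032, 0)  len=0.0325
  (v3,v4,v2) [++-] → (0.00564146, 0.032, 1.70098)–(0.0381373, 0.032, 1.67489)  len=0.0417
  (v4,v0,v5) [+-+] → (0.00564146, 0.032, 0)–(-0.018475, 0.032, 0)  len=0.0241
  (v4,v5,v2) [++-] → (-0.018475, 0.032, 1.69426)–(0.00564146, 0.032, 1.70098)  len=0.0250
  (v5,v0,v6) [+-+] → (-0.018475, 0.032, 0)–(-0.0879254, 0.032, 0)  len=0.0695
  (v5,v6,v2) [++-] → (-0.0879254, 0.032, 1.60884)–(-0.018475, 0.032, 1.69426)  len=0.1101
  (v6,v0,v7) [+--] → (-0.0879254, 0.032, 0)–(-1.09, 0.032, 0)  len=1.0021
  (v6,v7,v2) [+--] → (-1.09, 0.032, 0)–(-0.0879254, 0.032, 1.60884)  len=1.8954

Chained into 1 loop(s):
  loop 1: 10 segments, perimeter = 6.3200
Total perimeter = 6.320

loops=1 perimeter=6.320


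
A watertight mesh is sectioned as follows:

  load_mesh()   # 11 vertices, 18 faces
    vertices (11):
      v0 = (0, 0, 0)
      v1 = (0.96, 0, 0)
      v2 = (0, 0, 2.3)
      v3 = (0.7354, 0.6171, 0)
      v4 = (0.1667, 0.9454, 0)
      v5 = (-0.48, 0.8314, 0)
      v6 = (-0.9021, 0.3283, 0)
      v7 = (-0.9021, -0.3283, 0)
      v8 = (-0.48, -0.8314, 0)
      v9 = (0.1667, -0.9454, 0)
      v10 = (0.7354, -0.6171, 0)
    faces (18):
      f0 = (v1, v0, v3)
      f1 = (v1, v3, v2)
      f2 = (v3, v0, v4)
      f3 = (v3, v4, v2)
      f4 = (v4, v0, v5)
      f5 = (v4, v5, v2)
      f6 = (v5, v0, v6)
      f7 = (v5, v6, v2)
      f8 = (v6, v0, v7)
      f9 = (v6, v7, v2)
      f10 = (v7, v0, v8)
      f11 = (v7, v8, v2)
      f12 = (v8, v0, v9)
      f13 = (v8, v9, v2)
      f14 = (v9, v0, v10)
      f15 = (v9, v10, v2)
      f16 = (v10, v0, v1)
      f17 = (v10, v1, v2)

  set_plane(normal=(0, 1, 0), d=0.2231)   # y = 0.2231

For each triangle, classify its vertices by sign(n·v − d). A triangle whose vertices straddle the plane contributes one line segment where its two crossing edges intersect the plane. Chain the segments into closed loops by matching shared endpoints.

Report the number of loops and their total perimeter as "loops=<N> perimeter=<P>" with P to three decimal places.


loops=1 perimeter=5.777

Straddling triangles (10 of 18):
  (v1,v0,v3) [--+] → (0.265869, 0.2231, 0)–(0.8788, 0.2231, 0)  len=0.6129
  (v1,v3,v2) [-+-] → (0.8788, 0.2231, 0)–(0.265869, 0.2231, 1.46848)  len=1.5913
  (v3,v0,v4) [+-+] → (0.265869, 0.2231, 0)–(0.0393387, 0.2231, 0)  len=0.2265
  (v3,v4,v2) [++-] → (0.0393387, 0.2231, 1.75724)–(0.265869, 0.2231, 1.46848)  len=0.3670
  (v4,v0,v5) [+-+] → (0.0393387, 0.2231, 0)–(-0.128804, 0.2231, 0)  len=0.1681
  (v4,v5,v2) [++-] → (-0.128804, 0.2231, 1.68281)–(0.0393387, 0.2231, 1.75724)  len=0.1839
  (v5,v0,v6) [+-+] → (-0.128804, 0.2231, 0)–(-0.613032, 0.2231, 0)  len=0.4842
  (v5,v6,v2) [++-] → (-0.613032, 0.2231, 0.737009)–(-0.128804, 0.2231, 1.68281)  len=1.0626
  (v6,v0,v7) [+--] → (-0.613032, 0.2231, 0)–(-0.9021, 0.2231, 0)  len=0.2891
  (v6,v7,v2) [+--] → (-0.9021, 0.2231, 0)–(-0.613032, 0.2231, 0.737009)  len=0.7917

Chained into 1 loop(s):
  loop 1: 10 segments, perimeter = 5.7773
Total perimeter = 5.777


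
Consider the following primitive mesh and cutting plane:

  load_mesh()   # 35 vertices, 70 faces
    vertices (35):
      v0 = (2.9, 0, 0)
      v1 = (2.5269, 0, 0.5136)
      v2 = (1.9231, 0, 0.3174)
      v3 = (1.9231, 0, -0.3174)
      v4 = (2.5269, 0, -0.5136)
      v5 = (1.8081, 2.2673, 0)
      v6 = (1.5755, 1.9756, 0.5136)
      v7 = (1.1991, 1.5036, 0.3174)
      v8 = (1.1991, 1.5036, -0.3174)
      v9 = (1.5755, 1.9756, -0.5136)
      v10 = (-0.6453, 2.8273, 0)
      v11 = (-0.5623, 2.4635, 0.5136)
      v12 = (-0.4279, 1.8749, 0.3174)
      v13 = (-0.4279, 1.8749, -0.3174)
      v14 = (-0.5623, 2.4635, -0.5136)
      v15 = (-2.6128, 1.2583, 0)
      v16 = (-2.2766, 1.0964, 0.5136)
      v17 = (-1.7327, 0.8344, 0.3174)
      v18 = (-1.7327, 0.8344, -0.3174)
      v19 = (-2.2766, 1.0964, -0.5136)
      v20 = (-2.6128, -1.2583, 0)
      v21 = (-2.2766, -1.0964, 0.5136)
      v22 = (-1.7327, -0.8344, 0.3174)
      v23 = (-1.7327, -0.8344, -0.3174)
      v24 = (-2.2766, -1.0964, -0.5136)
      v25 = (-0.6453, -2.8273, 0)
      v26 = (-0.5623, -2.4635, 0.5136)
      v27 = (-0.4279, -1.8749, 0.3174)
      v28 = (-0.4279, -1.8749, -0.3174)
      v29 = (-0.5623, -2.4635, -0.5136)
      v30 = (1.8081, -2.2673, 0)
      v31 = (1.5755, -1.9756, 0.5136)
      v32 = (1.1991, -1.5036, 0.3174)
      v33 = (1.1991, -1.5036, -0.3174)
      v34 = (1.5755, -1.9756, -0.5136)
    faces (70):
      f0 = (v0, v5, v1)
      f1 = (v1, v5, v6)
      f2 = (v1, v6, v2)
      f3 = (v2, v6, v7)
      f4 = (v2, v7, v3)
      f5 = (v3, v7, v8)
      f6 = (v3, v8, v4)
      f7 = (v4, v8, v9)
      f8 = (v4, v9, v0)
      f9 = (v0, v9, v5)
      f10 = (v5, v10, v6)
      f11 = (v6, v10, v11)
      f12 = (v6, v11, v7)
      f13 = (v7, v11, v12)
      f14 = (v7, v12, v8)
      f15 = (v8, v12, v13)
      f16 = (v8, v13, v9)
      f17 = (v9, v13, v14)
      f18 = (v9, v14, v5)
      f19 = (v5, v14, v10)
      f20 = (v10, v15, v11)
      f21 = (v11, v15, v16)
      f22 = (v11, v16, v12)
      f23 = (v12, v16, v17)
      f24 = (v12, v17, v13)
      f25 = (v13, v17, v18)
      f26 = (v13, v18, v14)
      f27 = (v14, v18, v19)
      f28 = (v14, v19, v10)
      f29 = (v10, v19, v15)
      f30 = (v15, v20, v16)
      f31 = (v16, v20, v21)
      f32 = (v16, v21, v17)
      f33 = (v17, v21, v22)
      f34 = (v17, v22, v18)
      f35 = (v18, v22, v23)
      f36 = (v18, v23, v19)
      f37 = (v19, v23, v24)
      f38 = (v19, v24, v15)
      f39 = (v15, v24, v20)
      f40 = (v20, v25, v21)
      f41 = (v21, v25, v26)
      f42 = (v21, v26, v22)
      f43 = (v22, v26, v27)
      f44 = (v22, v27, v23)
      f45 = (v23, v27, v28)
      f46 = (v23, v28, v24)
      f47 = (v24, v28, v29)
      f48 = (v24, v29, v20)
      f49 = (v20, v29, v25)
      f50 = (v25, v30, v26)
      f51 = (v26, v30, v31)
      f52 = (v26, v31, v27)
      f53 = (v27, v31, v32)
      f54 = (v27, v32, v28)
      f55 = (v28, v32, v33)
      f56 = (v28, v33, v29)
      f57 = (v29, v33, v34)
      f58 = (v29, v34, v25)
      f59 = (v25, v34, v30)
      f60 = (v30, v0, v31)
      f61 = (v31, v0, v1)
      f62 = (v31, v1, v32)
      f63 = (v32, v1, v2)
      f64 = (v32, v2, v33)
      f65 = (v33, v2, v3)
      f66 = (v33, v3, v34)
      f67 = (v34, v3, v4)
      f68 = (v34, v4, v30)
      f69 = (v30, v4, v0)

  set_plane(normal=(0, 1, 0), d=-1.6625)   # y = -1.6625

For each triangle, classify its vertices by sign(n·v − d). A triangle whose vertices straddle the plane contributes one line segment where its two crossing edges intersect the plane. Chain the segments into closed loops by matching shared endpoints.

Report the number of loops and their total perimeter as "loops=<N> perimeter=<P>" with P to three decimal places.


loops=2 perimeter=8.311

Straddling triangles (22 of 70):
  (v20,v25,v21) [+-+] → (-2.10594, -1.6625, 0)–(-1.74307, -1.6625, 0.345624)  len=0.5011
  (v21,v25,v26) [+--] → (-1.74307, -1.6625, 0.345624)–(-1.56673, -1.6625, 0.5136)  len=0.2435
  (v21,v26,v22) [+-+] → (-1.56673, -1.6625, 0.5136)–(-1.13777, -1.6625, 0.417132)  len=0.4397
  (v22,v26,v27) [+--] → (-1.13777, -1.6625, 0.417132)–(-0.694252, -1.6625, 0.3174)  len=0.4546
  (v22,v27,v23) [+-+] → (-0.694252, -1.6625, 0.3174)–(-0.694252, -1.6625, 0.187817)  len=0.1296
  (v23,v27,v28) [+--] → (-0.694252, -1.6625, 0.187817)–(-0.694252, -1.6625, -0.3174)  len=0.5052
  (v23,v28,v24) [+-+] → (-0.694252, -1.6625, -0.3174)–(-0.932285, -1.6625, -0.37093)  len=0.2440
  (v24,v28,v29) [+--] → (-0.932285, -1.6625, -0.37093)–(-1.56673, -1.6625, -0.5136)  len=0.6503
  (v24,v29,v20) [+-+] → (-1.56673, -1.6625, -0.5136)–(-1.9251, -1.6625, -0.172251)  len=0.4949
  (v20,v29,v25) [+--] → (-1.9251, -1.6625, -0.172251)–(-2.10594, -1.6625, 0)  len=0.2497
  (v27,v31,v32) [--+] → (1.32582, -1.6625, 0.383451)–(0.502816, -1.6625, 0.3174)  len=0.8256
  (v27,v32,v28) [-+-] → (0.502816, -1.6625, 0.3174)–(0.502816, -1.6625, 0.0457336)  len=0.2717
  (v28,v32,v33) [-++] → (0.502816, -1.6625, 0.0457336)–(0.502816, -1.6625, -0.3174)  len=0.3631
  (v28,v33,v29) [-+-] → (0.502816, -1.6625, -0.3174)–(0.907521, -1.6625, -0.349879)  len=0.4060
  (v29,v33,v34) [-+-] → (0.907521, -1.6625, -0.349879)–(1.32582, -1.6625, -0.383451)  len=0.4196
  (v30,v0,v31) [-+-] → (2.09936, -1.6625, 0)–(1.78541, -1.6625, 0.432203)  len=0.5342
  (v31,v0,v1) [-++] → (1.78541, -1.6625, 0.432203)–(1.72628, -1.6625, 0.5136)  len=0.1006
  (v31,v1,v32) [-++] → (1.72628, -1.6625, 0.5136)–(1.32582, -1.6625, 0.383451)  len=0.4211
  (v33,v3,v34) [++-] → (1.63059, -1.6625, -0.482506)–(1.32582, -1.6625, -0.383451)  len=0.3205
  (v34,v3,v4) [-++] → (1.63059, -1.6625, -0.482506)–(1.72628, -1.6625, -0.5136)  len=0.1006
  (v34,v4,v30) [-+-] → (1.72628, -1.6625, -0.5136)–(1.99984, -1.6625, -0.137002)  len=0.4655
  (v30,v4,v0) [-++] → (1.99984, -1.6625, -0.137002)–(2.09936, -1.6625, 0)  len=0.1693

Chained into 2 loop(s):
  loop 1: 10 segments, perimeter = 3.9127
  loop 2: 12 segments, perimeter = 4.3979
Total perimeter = 8.311


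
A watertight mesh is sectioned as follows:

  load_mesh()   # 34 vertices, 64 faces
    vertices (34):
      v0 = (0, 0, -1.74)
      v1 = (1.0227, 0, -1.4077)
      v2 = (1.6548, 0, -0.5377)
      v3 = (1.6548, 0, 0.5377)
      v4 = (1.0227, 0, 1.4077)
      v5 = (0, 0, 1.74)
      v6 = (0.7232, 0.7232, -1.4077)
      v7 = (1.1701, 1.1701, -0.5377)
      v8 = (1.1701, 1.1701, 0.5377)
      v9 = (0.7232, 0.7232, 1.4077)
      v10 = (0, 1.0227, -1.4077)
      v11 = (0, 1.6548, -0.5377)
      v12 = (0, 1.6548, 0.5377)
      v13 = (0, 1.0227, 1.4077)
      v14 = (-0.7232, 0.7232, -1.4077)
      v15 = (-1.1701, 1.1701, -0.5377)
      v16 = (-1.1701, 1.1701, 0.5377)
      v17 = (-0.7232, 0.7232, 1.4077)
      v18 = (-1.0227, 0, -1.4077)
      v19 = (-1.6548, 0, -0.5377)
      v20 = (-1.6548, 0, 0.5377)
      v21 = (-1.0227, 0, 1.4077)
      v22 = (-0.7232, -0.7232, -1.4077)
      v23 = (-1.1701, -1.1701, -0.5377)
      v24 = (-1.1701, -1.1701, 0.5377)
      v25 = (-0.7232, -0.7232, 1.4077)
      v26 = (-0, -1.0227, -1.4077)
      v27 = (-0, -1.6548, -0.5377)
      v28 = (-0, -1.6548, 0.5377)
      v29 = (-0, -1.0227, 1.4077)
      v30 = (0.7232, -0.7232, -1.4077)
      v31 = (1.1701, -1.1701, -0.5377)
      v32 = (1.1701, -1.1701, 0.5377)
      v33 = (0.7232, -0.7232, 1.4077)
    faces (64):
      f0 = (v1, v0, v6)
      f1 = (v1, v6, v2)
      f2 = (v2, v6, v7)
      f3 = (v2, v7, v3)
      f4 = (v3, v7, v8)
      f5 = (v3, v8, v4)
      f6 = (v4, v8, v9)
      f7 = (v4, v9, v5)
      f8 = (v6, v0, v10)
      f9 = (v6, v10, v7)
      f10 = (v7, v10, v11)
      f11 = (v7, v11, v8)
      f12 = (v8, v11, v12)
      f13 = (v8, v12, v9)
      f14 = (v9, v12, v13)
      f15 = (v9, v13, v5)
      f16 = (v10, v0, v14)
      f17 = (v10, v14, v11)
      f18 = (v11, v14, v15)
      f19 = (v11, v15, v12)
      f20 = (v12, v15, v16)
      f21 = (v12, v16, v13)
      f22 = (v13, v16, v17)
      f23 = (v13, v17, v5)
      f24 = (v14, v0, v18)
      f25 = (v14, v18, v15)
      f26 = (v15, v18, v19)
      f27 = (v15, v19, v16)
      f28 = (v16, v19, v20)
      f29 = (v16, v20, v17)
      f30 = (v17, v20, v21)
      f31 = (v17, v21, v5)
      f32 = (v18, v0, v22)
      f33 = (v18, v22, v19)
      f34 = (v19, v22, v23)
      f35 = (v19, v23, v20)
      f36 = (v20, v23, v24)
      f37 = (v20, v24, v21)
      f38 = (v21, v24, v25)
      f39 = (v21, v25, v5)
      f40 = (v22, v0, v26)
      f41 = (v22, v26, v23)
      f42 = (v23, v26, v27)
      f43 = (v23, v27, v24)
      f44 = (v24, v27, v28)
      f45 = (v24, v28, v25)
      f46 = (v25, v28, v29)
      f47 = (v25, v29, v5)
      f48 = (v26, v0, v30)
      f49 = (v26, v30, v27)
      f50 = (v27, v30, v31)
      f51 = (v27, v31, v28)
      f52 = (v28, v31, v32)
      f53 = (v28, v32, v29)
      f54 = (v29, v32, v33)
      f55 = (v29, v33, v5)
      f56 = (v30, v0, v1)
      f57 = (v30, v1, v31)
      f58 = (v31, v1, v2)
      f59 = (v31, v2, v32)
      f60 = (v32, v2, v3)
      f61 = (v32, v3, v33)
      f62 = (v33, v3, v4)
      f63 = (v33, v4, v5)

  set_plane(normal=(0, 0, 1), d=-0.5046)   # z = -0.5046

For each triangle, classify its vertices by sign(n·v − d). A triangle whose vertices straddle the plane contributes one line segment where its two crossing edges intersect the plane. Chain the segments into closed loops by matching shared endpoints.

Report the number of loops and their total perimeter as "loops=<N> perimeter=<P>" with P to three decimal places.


Straddling triangles (16 of 64):
  (v2,v7,v3) [--+] → (1.18502, 1.13409, -0.5046)–(1.6548, 0, -0.5046)  len=1.2275
  (v3,v7,v8) [+-+] → (1.18502, 1.13409, -0.5046)–(1.1701, 1.1701, -0.5046)  len=0.0390
  (v7,v11,v8) [--+] → (0.0360148, 1.63988, -0.5046)–(1.1701, 1.1701, -0.5046)  len=1.2275
  (v8,v11,v12) [+-+] → (0.0360148, 1.63988, -0.5046)–(0, 1.6548, -0.5046)  len=0.0390
  (v11,v15,v12) [--+] → (-1.13409, 1.18502, -0.5046)–(0, 1.6548, -0.5046)  len=1.2275
  (v12,v15,v16) [+-+] → (-1.13409, 1.18502, -0.5046)–(-1.1701, 1.1701, -0.5046)  len=0.0390
  (v15,v19,v16) [--+] → (-1.63988, 0.0360148, -0.5046)–(-1.1701, 1.1701, -0.5046)  len=1.2275
  (v16,v19,v20) [+-+] → (-1.63988, 0.0360148, -0.5046)–(-1.6548, 0, -0.5046)  len=0.0390
  (v19,v23,v20) [--+] → (-1.18502, -1.13409, -0.5046)–(-1.6548, 0, -0.5046)  len=1.2275
  (v20,v23,v24) [+-+] → (-1.18502, -1.13409, -0.5046)–(-1.1701, -1.1701, -0.5046)  len=0.0390
  (v23,v27,v24) [--+] → (-0.0360148, -1.63988, -0.5046)–(-1.1701, -1.1701, -0.5046)  len=1.2275
  (v24,v27,v28) [+-+] → (-0.0360148, -1.63988, -0.5046)–(0, -1.6548, -0.5046)  len=0.0390
  (v27,v31,v28) [--+] → (1.13409, -1.18502, -0.5046)–(0, -1.6548, -0.5046)  len=1.2275
  (v28,v31,v32) [+-+] → (1.13409, -1.18502, -0.5046)–(1.1701, -1.1701, -0.5046)  len=0.0390
  (v31,v2,v32) [--+] → (1.63988, -0.0360148, -0.5046)–(1.1701, -1.1701, -0.5046)  len=1.2275
  (v32,v2,v3) [+-+] → (1.63988, -0.0360148, -0.5046)–(1.6548, 0, -0.5046)  len=0.0390

Chained into 1 loop(s):
  loop 1: 16 segments, perimeter = 10.1321
Total perimeter = 10.132

loops=1 perimeter=10.132


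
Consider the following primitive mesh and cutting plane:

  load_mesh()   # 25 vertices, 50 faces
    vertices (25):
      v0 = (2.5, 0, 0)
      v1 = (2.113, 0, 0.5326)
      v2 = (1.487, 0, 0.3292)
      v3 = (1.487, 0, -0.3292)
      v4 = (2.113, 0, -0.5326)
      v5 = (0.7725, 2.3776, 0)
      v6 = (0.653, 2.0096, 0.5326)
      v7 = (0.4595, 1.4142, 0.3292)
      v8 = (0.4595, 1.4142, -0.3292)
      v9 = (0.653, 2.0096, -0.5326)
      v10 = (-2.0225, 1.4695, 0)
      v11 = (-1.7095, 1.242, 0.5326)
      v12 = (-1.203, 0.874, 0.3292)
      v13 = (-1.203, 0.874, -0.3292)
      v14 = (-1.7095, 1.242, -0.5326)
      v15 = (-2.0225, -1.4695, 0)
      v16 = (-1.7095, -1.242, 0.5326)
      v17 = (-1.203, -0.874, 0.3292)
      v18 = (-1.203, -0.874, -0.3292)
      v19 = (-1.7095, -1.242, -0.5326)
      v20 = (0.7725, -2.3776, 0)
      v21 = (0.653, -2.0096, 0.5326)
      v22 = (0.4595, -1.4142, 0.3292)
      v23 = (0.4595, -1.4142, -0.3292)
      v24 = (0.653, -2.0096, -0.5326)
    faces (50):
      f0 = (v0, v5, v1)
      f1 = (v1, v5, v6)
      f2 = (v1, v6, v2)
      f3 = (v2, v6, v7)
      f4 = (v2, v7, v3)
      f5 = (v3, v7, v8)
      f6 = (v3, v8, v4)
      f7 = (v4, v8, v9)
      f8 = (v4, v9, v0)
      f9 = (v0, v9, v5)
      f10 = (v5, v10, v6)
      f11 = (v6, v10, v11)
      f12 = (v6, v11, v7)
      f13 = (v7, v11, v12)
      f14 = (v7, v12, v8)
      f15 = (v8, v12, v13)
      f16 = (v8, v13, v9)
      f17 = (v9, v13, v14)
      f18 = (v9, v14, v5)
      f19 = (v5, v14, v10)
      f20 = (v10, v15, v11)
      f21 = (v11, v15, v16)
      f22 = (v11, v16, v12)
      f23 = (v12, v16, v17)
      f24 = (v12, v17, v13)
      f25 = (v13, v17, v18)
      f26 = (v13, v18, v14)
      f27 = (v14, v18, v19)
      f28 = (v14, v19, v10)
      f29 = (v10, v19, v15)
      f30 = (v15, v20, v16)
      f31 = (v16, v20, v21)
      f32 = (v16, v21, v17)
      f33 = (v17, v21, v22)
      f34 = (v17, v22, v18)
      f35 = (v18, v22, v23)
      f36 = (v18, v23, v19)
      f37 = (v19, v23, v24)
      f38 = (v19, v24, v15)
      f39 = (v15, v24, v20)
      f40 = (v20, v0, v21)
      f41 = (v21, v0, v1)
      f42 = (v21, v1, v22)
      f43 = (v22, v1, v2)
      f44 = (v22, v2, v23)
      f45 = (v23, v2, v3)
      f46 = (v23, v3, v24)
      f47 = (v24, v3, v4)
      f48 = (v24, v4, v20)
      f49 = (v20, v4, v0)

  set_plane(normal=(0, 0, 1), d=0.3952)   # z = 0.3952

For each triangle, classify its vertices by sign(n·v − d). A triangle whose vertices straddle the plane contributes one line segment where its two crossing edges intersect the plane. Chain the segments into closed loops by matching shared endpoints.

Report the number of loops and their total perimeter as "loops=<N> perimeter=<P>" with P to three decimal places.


loops=2 perimeter=22.941

Straddling triangles (20 of 50):
  (v0,v5,v1) [--+] → (1.76718, 0.613373, 0.3952)–(2.21284, 0, 0.3952)  len=0.7582
  (v1,v5,v6) [+-+] → (1.76718, 0.613373, 0.3952)–(0.683829, 2.10454, 0.3952)  len=1.8432
  (v1,v6,v2) [++-] → (1.21638, 0.652083, 0.3952)–(1.69013, 0, 0.3952)  len=0.8060
  (v2,v6,v7) [-+-] → (1.21638, 0.652083, 0.3952)–(0.522288, 1.6074, 0.3952)  len=1.1808
  (v5,v10,v6) [--+] → (-0.0372247, 1.87027, 0.3952)–(0.683829, 2.10454, 0.3952)  len=0.7582
  (v6,v10,v11) [+-+] → (-0.0372247, 1.87027, 0.3952)–(-1.79025, 1.30069, 0.3952)  len=1.8432
  (v6,v11,v7) [++-] → (-0.244305, 1.35832, 0.3952)–(0.522288, 1.6074, 0.3952)  len=0.8060
  (v7,v11,v12) [-+-] → (-0.244305, 1.35832, 0.3952)–(-1.36735, 0.99341, 0.3952)  len=1.1808
  (v10,v15,v11) [--+] → (-1.79025, 0.542488, 0.3952)–(-1.79025, 1.30069, 0.3952)  len=0.7582
  (v11,v15,v16) [+-+] → (-1.79025, 0.542488, 0.3952)–(-1.79025, -1.30069, 0.3952)  len=1.8432
  (v11,v16,v12) [++-] → (-1.36735, 0.187392, 0.3952)–(-1.36735, 0.99341, 0.3952)  len=0.8060
  (v12,v16,v17) [-+-] → (-1.36735, 0.187392, 0.3952)–(-1.36735, -0.99341, 0.3952)  len=1.1808
  (v15,v20,v16) [--+] → (-1.06919, -1.53496, 0.3952)–(-1.79025, -1.30069, 0.3952)  len=0.7582
  (v16,v20,v21) [+-+] → (-1.06919, -1.53496, 0.3952)–(0.683829, -2.10454, 0.3952)  len=1.8432
  (v16,v21,v17) [++-] → (-0.600758, -1.24248, 0.3952)–(-1.36735, -0.99341, 0.3952)  len=0.8060
  (v17,v21,v22) [-+-] → (-0.600758, -1.24248, 0.3952)–(0.522288, -1.6074, 0.3952)  len=1.1808
  (v20,v0,v21) [--+] → (1.12949, -1.49116, 0.3952)–(0.683829, -2.10454, 0.3952)  len=0.7582
  (v21,v0,v1) [+-+] → (1.12949, -1.49116, 0.3952)–(2.21284, 0, 0.3952)  len=1.8432
  (v21,v1,v22) [++-] → (0.996034, -0.955315, 0.3952)–(0.522288, -1.6074, 0.3952)  len=0.8060
  (v22,v1,v2) [-+-] → (0.996034, -0.955315, 0.3952)–(1.69013, 0, 0.3952)  len=1.1808

Chained into 2 loop(s):
  loop 1: 10 segments, perimeter = 13.0068
  loop 2: 10 segments, perimeter = 9.9343
Total perimeter = 22.941


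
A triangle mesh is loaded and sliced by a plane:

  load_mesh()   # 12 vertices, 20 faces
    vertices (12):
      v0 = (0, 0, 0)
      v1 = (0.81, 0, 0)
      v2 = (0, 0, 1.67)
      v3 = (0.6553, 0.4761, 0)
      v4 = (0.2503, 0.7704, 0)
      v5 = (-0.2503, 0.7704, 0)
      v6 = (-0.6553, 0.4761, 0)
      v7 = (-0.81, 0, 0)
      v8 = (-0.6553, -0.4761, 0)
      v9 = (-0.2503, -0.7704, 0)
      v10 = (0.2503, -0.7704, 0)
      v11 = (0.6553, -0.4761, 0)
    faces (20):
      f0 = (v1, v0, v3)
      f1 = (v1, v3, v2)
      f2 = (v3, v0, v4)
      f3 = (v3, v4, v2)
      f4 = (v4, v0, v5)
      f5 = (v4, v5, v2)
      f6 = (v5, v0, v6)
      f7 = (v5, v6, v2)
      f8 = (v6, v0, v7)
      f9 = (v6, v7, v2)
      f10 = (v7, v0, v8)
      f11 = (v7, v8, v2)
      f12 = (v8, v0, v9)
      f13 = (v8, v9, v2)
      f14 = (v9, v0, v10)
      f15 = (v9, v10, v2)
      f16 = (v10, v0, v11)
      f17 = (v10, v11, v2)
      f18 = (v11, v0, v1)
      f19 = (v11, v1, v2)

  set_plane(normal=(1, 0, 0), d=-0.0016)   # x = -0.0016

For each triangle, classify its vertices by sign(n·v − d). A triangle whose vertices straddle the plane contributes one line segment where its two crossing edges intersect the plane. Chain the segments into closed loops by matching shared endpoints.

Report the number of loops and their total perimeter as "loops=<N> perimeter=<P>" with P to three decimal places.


Straddling triangles (12 of 20):
  (v4,v0,v5) [++-] → (-0.0016, 0.00492465, 0)–(-0.0016, 0.7704, 0)  len=0.7655
  (v4,v5,v2) [+-+] → (-0.0016, 0.7704, 0)–(-0.0016, 0.00492465, 1.65932)  len=1.8274
  (v5,v0,v6) [-+-] → (-0.0016, 0.00492465, 0)–(-0.0016, 0.00116246, 0)  len=0.0038
  (v5,v6,v2) [--+] → (-0.0016, 0.00116246, 1.66592)–(-0.0016, 0.00492465, 1.65932)  len=0.0076
  (v6,v0,v7) [-+-] → (-0.0016, 0.00116246, 0)–(-0.0016, 0, 0)  len=0.0012
  (v6,v7,v2) [--+] → (-0.0016, 0, 1.6667)–(-0.0016, 0.00116246, 1.66592)  len=0.0014
  (v7,v0,v8) [-+-] → (-0.0016, 0, 0)–(-0.0016, -0.00116246, 0)  len=0.0012
  (v7,v8,v2) [--+] → (-0.0016, -0.00116246, 1.66592)–(-0.0016, 0, 1.6667)  len=0.0014
  (v8,v0,v9) [-+-] → (-0.0016, -0.00116246, 0)–(-0.0016, -0.00492465, 0)  len=0.0038
  (v8,v9,v2) [--+] → (-0.0016, -0.00492465, 1.65932)–(-0.0016, -0.00116246, 1.66592)  len=0.0076
  (v9,v0,v10) [-++] → (-0.0016, -0.00492465, 0)–(-0.0016, -0.7704, 0)  len=0.7655
  (v9,v10,v2) [-++] → (-0.0016, -0.7704, 0)–(-0.0016, -0.00492465, 1.65932)  len=1.8274

Chained into 1 loop(s):
  loop 1: 12 segments, perimeter = 5.2135
Total perimeter = 5.214

loops=1 perimeter=5.214


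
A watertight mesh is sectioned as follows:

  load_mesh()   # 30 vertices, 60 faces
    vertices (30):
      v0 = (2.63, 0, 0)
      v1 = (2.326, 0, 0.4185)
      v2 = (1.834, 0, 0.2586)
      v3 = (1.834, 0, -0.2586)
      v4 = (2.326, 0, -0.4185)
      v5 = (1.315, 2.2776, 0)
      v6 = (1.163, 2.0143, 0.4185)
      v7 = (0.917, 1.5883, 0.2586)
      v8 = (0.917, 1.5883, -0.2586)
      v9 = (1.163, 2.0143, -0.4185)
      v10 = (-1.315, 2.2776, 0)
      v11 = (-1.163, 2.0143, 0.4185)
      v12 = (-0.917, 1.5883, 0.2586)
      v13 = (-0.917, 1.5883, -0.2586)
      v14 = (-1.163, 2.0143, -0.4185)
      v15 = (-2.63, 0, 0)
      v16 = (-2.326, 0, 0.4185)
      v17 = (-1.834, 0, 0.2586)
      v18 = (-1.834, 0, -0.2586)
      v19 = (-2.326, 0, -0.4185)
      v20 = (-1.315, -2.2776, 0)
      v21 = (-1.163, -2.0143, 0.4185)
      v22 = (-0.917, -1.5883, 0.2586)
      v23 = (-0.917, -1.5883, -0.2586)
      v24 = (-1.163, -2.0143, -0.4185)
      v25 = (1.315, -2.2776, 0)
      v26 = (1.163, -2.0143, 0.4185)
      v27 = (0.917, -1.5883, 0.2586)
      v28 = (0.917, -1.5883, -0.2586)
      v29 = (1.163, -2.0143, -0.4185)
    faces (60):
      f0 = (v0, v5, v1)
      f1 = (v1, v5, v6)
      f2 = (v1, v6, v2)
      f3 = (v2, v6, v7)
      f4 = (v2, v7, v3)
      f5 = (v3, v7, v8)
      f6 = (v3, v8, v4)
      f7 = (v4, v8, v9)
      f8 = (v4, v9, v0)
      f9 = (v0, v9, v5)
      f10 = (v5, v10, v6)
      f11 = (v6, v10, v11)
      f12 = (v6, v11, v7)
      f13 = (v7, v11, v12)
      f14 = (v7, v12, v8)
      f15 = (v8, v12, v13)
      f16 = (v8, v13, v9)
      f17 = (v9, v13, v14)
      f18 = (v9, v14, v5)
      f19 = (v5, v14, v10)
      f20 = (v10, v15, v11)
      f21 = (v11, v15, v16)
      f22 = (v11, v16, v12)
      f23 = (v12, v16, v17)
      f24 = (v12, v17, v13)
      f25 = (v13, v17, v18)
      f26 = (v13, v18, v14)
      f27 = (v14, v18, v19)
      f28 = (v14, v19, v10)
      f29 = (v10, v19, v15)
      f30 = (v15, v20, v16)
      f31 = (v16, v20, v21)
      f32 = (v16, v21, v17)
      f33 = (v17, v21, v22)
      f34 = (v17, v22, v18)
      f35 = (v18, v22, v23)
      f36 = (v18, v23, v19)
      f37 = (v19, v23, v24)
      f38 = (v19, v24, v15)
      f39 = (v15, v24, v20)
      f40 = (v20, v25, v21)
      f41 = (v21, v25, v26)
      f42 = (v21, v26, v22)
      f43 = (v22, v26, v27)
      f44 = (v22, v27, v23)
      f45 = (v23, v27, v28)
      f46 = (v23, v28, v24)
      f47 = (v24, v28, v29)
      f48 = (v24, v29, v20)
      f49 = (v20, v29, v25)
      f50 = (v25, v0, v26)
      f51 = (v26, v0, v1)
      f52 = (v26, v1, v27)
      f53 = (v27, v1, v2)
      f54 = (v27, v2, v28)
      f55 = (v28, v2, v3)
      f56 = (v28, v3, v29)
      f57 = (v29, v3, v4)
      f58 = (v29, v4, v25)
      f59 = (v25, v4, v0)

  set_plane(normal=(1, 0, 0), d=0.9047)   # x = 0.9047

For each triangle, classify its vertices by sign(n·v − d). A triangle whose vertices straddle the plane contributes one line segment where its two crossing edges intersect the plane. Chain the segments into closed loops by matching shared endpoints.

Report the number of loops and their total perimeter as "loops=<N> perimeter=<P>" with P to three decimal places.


loops=2 perimeter=4.832

Straddling triangles (20 of 60):
  (v5,v10,v6) [+-+] → (0.9047, 2.2776, 0)–(0.9047, 2.04175, 0.374877)  len=0.4429
  (v6,v10,v11) [+--] → (0.9047, 2.04175, 0.374877)–(0.9047, 2.0143, 0.4185)  len=0.0515
  (v6,v11,v7) [+-+] → (0.9047, 2.0143, 0.4185)–(0.9047, 1.59082, 0.259546)  len=0.4523
  (v7,v11,v12) [+--] → (0.9047, 1.59082, 0.259546)–(0.9047, 1.5883, 0.2586)  len=0.0027
  (v7,v12,v8) [+-+] → (0.9047, 1.5883, 0.2586)–(0.9047, 1.5883, -0.255131)  len=0.5137
  (v8,v12,v13) [+--] → (0.9047, 1.5883, -0.255131)–(0.9047, 1.5883, -0.2586)  len=0.0035
  (v8,v13,v9) [+-+] → (0.9047, 1.5883, -0.2586)–(0.9047, 1.9614, -0.398643)  len=0.3985
  (v9,v13,v14) [+--] → (0.9047, 1.9614, -0.398643)–(0.9047, 2.0143, -0.4185)  len=0.0565
  (v9,v14,v5) [+-+] → (0.9047, 2.0143, -0.4185)–(0.9047, 2.234, -0.069294)  len=0.4126
  (v5,v14,v10) [+--] → (0.9047, 2.234, -0.069294)–(0.9047, 2.2776, 0)  len=0.0819
  (v20,v25,v21) [-+-] → (0.9047, -2.2776, 0)–(0.9047, -2.234, 0.069294)  len=0.0819
  (v21,v25,v26) [-++] → (0.9047, -2.234, 0.069294)–(0.9047, -2.0143, 0.4185)  len=0.4126
  (v21,v26,v22) [-+-] → (0.9047, -2.0143, 0.4185)–(0.9047, -1.9614, 0.398643)  len=0.0565
  (v22,v26,v27) [-++] → (0.9047, -1.9614, 0.398643)–(0.9047, -1.5883, 0.2586)  len=0.3985
  (v22,v27,v23) [-+-] → (0.9047, -1.5883, 0.2586)–(0.9047, -1.5883, 0.255131)  len=0.0035
  (v23,v27,v28) [-++] → (0.9047, -1.5883, 0.255131)–(0.9047, -1.5883, -0.2586)  len=0.5137
  (v23,v28,v24) [-+-] → (0.9047, -1.5883, -0.2586)–(0.9047, -1.59082, -0.259546)  len=0.0027
  (v24,v28,v29) [-++] → (0.9047, -1.59082, -0.259546)–(0.9047, -2.0143, -0.4185)  len=0.4523
  (v24,v29,v20) [-+-] → (0.9047, -2.0143, -0.4185)–(0.9047, -2.04175, -0.374877)  len=0.0515
  (v20,v29,v25) [-++] → (0.9047, -2.04175, -0.374877)–(0.9047, -2.2776, 0)  len=0.4429

Chained into 2 loop(s):
  loop 1: 10 segments, perimeter = 2.4161
  loop 2: 10 segments, perimeter = 2.4161
Total perimeter = 4.832


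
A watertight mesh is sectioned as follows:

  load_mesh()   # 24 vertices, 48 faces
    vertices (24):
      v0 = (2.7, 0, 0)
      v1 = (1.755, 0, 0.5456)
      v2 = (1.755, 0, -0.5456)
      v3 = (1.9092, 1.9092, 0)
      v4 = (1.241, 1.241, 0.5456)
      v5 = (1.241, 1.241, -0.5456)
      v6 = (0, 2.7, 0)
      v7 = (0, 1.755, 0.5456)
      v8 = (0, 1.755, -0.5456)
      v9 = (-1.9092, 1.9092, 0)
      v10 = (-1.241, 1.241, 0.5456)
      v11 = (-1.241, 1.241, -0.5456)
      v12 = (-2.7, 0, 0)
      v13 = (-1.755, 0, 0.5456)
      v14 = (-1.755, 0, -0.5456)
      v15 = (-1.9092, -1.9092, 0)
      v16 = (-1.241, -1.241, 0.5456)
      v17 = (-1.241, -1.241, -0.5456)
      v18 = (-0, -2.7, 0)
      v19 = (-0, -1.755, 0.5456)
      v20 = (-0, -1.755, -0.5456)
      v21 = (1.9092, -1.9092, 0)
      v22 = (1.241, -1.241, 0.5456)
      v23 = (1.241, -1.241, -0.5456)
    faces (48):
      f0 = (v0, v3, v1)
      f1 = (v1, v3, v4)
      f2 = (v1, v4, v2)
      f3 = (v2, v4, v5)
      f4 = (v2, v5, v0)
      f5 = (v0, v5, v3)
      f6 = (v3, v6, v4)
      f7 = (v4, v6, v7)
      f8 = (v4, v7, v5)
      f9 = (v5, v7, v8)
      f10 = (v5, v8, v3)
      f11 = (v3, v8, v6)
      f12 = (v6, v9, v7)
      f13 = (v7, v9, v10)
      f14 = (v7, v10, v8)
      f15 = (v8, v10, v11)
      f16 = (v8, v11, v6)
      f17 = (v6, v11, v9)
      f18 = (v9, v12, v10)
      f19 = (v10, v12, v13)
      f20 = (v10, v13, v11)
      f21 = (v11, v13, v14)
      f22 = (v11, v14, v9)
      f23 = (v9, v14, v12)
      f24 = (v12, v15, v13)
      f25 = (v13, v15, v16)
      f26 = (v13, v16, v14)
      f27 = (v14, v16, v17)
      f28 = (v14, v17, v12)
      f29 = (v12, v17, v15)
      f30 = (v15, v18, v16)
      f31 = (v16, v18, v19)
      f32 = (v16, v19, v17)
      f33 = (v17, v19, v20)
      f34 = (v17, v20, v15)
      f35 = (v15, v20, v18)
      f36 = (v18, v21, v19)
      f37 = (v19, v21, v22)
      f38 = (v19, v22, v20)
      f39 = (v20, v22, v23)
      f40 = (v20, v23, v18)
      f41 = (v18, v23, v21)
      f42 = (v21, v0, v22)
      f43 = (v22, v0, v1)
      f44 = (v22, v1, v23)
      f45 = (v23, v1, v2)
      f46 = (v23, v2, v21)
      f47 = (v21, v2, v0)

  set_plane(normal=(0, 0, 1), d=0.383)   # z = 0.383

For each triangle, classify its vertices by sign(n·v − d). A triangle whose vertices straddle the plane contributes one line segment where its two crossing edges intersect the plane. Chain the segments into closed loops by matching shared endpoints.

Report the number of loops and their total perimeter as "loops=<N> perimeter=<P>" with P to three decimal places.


loops=2 perimeter=23.216

Straddling triangles (32 of 48):
  (v0,v3,v1) [--+] → (1.80095, 0.568981, 0.383)–(2.03663, 0, 0.383)  len=0.6159
  (v1,v3,v4) [+-+] → (1.80095, 0.568981, 0.383)–(1.44014, 1.44014, 0.383)  len=0.9429
  (v1,v4,v2) [++-] → (1.31759, 1.05608, 0.383)–(1.755, 0, 0.383)  len=1.1431
  (v2,v4,v5) [-+-] → (1.31759, 1.05608, 0.383)–(1.241, 1.241, 0.383)  len=0.2002
  (v3,v6,v4) [--+] → (0.871157, 1.67581, 0.383)–(1.44014, 1.44014, 0.383)  len=0.6159
  (v4,v6,v7) [+-+] → (0.871157, 1.67581, 0.383)–(0, 2.03663, 0.383)  len=0.9429
  (v4,v7,v5) [++-] → (0.184922, 1.67841, 0.383)–(1.241, 1.241, 0.383)  len=1.1431
  (v5,v7,v8) [-+-] → (0.184922, 1.67841, 0.383)–(0, 1.755, 0.383)  len=0.2002
  (v6,v9,v7) [--+] → (-0.568981, 1.80095, 0.383)–(0, 2.03663, 0.383)  len=0.6159
  (v7,v9,v10) [+-+] → (-0.568981, 1.80095, 0.383)–(-1.44014, 1.44014, 0.383)  len=0.9429
  (v7,v10,v8) [++-] → (-1.05608, 1.31759, 0.383)–(0, 1.755, 0.383)  len=1.1431
  (v8,v10,v11) [-+-] → (-1.05608, 1.31759, 0.383)–(-1.241, 1.241, 0.383)  len=0.2002
  (v9,v12,v10) [--+] → (-1.67581, 0.871157, 0.383)–(-1.44014, 1.44014, 0.383)  len=0.6159
  (v10,v12,v13) [+-+] → (-1.67581, 0.871157, 0.383)–(-2.03663, 0, 0.383)  len=0.9429
  (v10,v13,v11) [++-] → (-1.67841, 0.184922, 0.383)–(-1.241, 1.241, 0.383)  len=1.1431
  (v11,v13,v14) [-+-] → (-1.67841, 0.184922, 0.383)–(-1.755, 0, 0.383)  len=0.2002
  (v12,v15,v13) [--+] → (-1.80095, -0.568981, 0.383)–(-2.03663, 0, 0.383)  len=0.6159
  (v13,v15,v16) [+-+] → (-1.80095, -0.568981, 0.383)–(-1.44014, -1.44014, 0.383)  len=0.9429
  (v13,v16,v14) [++-] → (-1.31759, -1.05608, 0.383)–(-1.755, 0, 0.383)  len=1.1431
  (v14,v16,v17) [-+-] → (-1.31759, -1.05608, 0.383)–(-1.241, -1.241, 0.383)  len=0.2002
  (v15,v18,v16) [--+] → (-0.871157, -1.67581, 0.383)–(-1.44014, -1.44014, 0.383)  len=0.6159
  (v16,v18,v19) [+-+] → (-0.871157, -1.67581, 0.383)–(0, -2.03663, 0.383)  len=0.9429
  (v16,v19,v17) [++-] → (-0.184922, -1.67841, 0.383)–(-1.241, -1.241, 0.383)  len=1.1431
  (v17,v19,v20) [-+-] → (-0.184922, -1.67841, 0.383)–(0, -1.755, 0.383)  len=0.2002
  (v18,v21,v19) [--+] → (0.568981, -1.80095, 0.383)–(0, -2.03663, 0.383)  len=0.6159
  (v19,v21,v22) [+-+] → (0.568981, -1.80095, 0.383)–(1.44014, -1.44014, 0.383)  len=0.9429
  (v19,v22,v20) [++-] → (1.05608, -1.31759, 0.383)–(0, -1.755, 0.383)  len=1.1431
  (v20,v22,v23) [-+-] → (1.05608, -1.31759, 0.383)–(1.241, -1.241, 0.383)  len=0.2002
  (v21,v0,v22) [--+] → (1.67581, -0.871157, 0.383)–(1.44014, -1.44014, 0.383)  len=0.6159
  (v22,v0,v1) [+-+] → (1.67581, -0.871157, 0.383)–(2.03663, 0, 0.383)  len=0.9429
  (v22,v1,v23) [++-] → (1.67841, -0.184922, 0.383)–(1.241, -1.241, 0.383)  len=1.1431
  (v23,v1,v2) [-+-] → (1.67841, -0.184922, 0.383)–(1.755, 0, 0.383)  len=0.2002

Chained into 2 loop(s):
  loop 1: 16 segments, perimeter = 12.4702
  loop 2: 16 segments, perimeter = 10.7459
Total perimeter = 23.216


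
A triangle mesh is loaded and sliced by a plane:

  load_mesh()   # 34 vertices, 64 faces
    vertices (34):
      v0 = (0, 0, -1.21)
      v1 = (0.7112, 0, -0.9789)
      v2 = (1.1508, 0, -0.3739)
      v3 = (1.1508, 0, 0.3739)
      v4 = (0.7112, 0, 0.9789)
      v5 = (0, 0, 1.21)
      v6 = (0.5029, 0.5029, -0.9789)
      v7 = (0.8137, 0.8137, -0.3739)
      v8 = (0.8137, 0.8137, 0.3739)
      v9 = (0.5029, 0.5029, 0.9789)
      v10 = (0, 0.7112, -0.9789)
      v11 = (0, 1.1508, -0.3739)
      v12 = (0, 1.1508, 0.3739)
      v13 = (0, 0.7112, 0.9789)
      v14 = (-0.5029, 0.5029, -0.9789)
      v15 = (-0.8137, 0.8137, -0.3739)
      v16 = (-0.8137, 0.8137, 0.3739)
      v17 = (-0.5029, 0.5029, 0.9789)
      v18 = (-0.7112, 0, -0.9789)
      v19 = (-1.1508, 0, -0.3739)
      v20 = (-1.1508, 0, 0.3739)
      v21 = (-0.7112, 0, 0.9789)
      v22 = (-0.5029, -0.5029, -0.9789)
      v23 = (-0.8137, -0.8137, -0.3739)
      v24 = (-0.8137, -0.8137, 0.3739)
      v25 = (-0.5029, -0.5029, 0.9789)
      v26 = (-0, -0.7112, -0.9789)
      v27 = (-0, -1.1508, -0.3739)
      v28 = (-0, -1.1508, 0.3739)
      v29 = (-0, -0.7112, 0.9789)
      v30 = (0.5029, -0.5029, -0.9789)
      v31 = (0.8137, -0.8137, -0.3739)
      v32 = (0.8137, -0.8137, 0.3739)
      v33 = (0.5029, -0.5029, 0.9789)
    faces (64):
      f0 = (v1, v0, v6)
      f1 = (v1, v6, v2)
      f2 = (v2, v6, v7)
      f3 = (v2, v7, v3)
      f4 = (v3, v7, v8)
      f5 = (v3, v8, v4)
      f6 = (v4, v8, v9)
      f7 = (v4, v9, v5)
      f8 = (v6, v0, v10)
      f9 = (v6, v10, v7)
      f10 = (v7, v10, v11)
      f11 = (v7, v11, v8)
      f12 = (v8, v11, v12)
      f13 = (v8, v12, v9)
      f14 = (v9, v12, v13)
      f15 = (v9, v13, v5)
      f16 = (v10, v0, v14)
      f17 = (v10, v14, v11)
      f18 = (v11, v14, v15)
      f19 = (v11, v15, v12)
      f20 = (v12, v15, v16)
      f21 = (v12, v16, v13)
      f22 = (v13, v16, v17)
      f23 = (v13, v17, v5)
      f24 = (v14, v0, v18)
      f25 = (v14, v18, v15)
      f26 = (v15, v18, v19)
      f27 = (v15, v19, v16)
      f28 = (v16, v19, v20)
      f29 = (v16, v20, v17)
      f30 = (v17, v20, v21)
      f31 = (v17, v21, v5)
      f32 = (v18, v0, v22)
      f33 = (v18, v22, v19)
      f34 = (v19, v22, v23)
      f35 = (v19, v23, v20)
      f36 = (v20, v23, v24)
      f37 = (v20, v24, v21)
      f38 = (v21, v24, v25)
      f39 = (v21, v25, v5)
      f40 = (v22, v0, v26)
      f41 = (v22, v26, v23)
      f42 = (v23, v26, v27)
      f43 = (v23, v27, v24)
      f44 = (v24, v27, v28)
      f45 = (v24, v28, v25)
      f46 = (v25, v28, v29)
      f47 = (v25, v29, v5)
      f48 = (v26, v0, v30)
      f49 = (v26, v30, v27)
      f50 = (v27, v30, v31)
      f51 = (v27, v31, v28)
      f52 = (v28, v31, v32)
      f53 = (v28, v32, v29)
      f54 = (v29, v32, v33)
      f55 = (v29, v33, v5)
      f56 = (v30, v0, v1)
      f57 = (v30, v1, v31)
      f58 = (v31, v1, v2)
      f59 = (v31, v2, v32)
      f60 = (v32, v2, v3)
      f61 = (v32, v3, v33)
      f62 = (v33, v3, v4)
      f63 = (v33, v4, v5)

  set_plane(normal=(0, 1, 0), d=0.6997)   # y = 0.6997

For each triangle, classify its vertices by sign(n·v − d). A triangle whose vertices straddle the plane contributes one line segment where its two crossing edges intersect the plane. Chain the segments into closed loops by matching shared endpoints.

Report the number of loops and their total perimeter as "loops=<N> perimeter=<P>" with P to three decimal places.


loops=1 perimeter=5.799

Straddling triangles (20 of 64):
  (v2,v6,v7) [--+] → (0.6997, 0.6997, -0.595811)–(0.860928, 0.6997, -0.3739)  len=0.2743
  (v2,v7,v3) [-+-] → (0.860928, 0.6997, -0.3739)–(0.860928, 0.6997, -0.269133)  len=0.1048
  (v3,v7,v8) [-++] → (0.860928, 0.6997, -0.269133)–(0.860928, 0.6997, 0.3739)  len=0.6430
  (v3,v8,v4) [-+-] → (0.860928, 0.6997, 0.3739)–(0.79934, 0.6997, 0.458661)  len=0.1048
  (v4,v8,v9) [-+-] → (0.79934, 0.6997, 0.458661)–(0.6997, 0.6997, 0.595811)  len=0.1695
  (v6,v0,v10) [--+] → (0, 0.6997, -0.982637)–(0.0277645, 0.6997, -0.9789)  len=0.0280
  (v6,v10,v7) [-++] → (0.0277645, 0.6997, -0.9789)–(0.6997, 0.6997, -0.595811)  len=0.7735
  (v8,v12,v9) [++-] → (0.350144, 0.6997, 0.795131)–(0.6997, 0.6997, 0.595811)  len=0.4024
  (v9,v12,v13) [-++] → (0.350144, 0.6997, 0.795131)–(0.0277645, 0.6997, 0.9789)  len=0.3711
  (v9,v13,v5) [-+-] → (0.0277645, 0.6997, 0.9789)–(0, 0.6997, 0.982637)  len=0.0280
  (v10,v0,v14) [+--] → (0, 0.6997, -0.982637)–(-0.0277645, 0.6997, -0.9789)  len=0.0280
  (v10,v14,v11) [+-+] → (-0.0277645, 0.6997, -0.9789)–(-0.350144, 0.6997, -0.795131)  len=0.3711
  (v11,v14,v15) [+-+] → (-0.350144, 0.6997, -0.795131)–(-0.6997, 0.6997, -0.595811)  len=0.4024
  (v13,v16,v17) [++-] → (-0.6997, 0.6997, 0.595811)–(-0.0277645, 0.6997, 0.9789)  len=0.7735
  (v13,v17,v5) [+--] → (-0.0277645, 0.6997, 0.9789)–(0, 0.6997, 0.982637)  len=0.0280
  (v14,v18,v15) [--+] → (-0.79934, 0.6997, -0.458661)–(-0.6997, 0.6997, -0.595811)  len=0.1695
  (v15,v18,v19) [+--] → (-0.79934, 0.6997, -0.458661)–(-0.860928, 0.6997, -0.3739)  len=0.1048
  (v15,v19,v16) [+-+] → (-0.860928, 0.6997, -0.3739)–(-0.860928, 0.6997, 0.269133)  len=0.6430
  (v16,v19,v20) [+--] → (-0.860928, 0.6997, 0.269133)–(-0.860928, 0.6997, 0.3739)  len=0.1048
  (v16,v20,v17) [+--] → (-0.860928, 0.6997, 0.3739)–(-0.6997, 0.6997, 0.595811)  len=0.2743

Chained into 1 loop(s):
  loop 1: 20 segments, perimeter = 5.7987
Total perimeter = 5.799


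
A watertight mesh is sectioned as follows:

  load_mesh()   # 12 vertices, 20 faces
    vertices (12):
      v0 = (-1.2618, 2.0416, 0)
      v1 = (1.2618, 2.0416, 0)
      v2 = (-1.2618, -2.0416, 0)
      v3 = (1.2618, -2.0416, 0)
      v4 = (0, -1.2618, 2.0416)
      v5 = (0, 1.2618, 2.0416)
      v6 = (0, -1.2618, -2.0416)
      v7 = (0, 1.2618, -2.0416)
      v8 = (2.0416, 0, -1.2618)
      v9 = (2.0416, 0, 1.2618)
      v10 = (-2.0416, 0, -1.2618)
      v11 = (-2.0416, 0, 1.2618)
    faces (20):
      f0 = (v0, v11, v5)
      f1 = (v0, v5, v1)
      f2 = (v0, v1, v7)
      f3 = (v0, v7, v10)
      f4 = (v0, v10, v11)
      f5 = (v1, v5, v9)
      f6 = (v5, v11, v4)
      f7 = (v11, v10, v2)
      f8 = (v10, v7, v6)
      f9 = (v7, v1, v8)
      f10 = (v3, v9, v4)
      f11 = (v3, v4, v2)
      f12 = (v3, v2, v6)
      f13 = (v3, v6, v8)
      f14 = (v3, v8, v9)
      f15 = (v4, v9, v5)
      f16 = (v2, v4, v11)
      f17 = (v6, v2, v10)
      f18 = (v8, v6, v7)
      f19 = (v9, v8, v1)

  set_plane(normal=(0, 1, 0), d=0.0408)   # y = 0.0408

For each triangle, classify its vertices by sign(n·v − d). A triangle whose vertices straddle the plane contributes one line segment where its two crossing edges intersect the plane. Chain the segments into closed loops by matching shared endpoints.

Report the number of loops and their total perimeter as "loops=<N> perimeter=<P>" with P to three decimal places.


loops=1 perimeter=13.691

Straddling triangles (10 of 20):
  (v0,v11,v5) [+-+] → (-2.02602, 0.0408, 1.23658)–(-1.97559, 0.0408, 1.28701)  len=0.0713
  (v0,v7,v10) [++-] → (-1.97559, 0.0408, -1.28701)–(-2.02602, 0.0408, -1.23658)  len=0.0713
  (v0,v10,v11) [+--] → (-2.02602, 0.0408, -1.23658)–(-2.02602, 0.0408, 1.23658)  len=2.4732
  (v1,v5,v9) [++-] → (1.97559, 0.0408, 1.28701)–(2.02602, 0.0408, 1.23658)  len=0.0713
  (v5,v11,v4) [+--] → (-1.97559, 0.0408, 1.28701)–(0, 0.0408, 2.0416)  len=2.1148
  (v10,v7,v6) [-+-] → (-1.97559, 0.0408, -1.28701)–(0, 0.0408, -2.0416)  len=2.1148
  (v7,v1,v8) [++-] → (2.02602, 0.0408, -1.23658)–(1.97559, 0.0408, -1.28701)  len=0.0713
  (v4,v9,v5) [--+] → (1.97559, 0.0408, 1.28701)–(0, 0.0408, 2.0416)  len=2.1148
  (v8,v6,v7) [--+] → (0, 0.0408, -2.0416)–(1.97559, 0.0408, -1.28701)  len=2.1148
  (v9,v8,v1) [--+] → (2.02602, 0.0408, -1.23658)–(2.02602, 0.0408, 1.23658)  len=2.4732

Chained into 1 loop(s):
  loop 1: 10 segments, perimeter = 13.6908
Total perimeter = 13.691
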